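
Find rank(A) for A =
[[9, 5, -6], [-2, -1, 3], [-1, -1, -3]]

rank = 3

R1 := 1/9·R1
R2 := R2 + 2·R1
R3 := R3 + R1
R2 := 9·R2
R3 := R3 + 4/9·R2
R3 := 1/3·R3
R2 := R2 − 15·R3
R1 := R1 + 2/3·R3
R1 := R1 − 5/9·R2
The reduced form has 3 nonzero rows.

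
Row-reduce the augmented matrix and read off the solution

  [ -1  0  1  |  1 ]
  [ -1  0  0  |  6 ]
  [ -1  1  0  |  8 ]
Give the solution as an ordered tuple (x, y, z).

Multiply R1 by -1.
  [  1  0  -1  |  -1 ]
  [ -1  0   0  |   6 ]
  [ -1  1   0  |   8 ]
Add R1 to R2.
  [  1  0  -1  |  -1 ]
  [  0  0  -1  |   5 ]
  [ -1  1   0  |   8 ]
Add R1 to R3.
  [ 1  0  -1  |  -1 ]
  [ 0  0  -1  |   5 ]
  [ 0  1  -1  |   7 ]
Swap R2 and R3.
  [ 1  0  -1  |  -1 ]
  [ 0  1  -1  |   7 ]
  [ 0  0  -1  |   5 ]
Multiply R3 by -1.
  [ 1  0  -1  |  -1 ]
  [ 0  1  -1  |   7 ]
  [ 0  0   1  |  -5 ]
Add R3 to R2.
  [ 1  0  -1  |  -1 ]
  [ 0  1   0  |   2 ]
  [ 0  0   1  |  -5 ]
Add R3 to R1.
  [ 1  0  0  |  -6 ]
  [ 0  1  0  |   2 ]
  [ 0  0  1  |  -5 ]
Reading off the last column: x = -6, y = 2, z = -5.

(-6, 2, -5)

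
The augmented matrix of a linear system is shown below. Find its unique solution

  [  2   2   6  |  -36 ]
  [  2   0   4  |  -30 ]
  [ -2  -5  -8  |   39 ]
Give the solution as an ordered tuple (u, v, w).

R1 → 1/2·R1
  [  1   1   3  |  -18 ]
  [  2   0   4  |  -30 ]
  [ -2  -5  -8  |   39 ]
R2 → R2 − 2·R1
  [  1   1   3  |  -18 ]
  [  0  -2  -2  |    6 ]
  [ -2  -5  -8  |   39 ]
R3 → R3 + 2·R1
  [ 1   1   3  |  -18 ]
  [ 0  -2  -2  |    6 ]
  [ 0  -3  -2  |    3 ]
R2 → -1/2·R2
  [ 1   1   3  |  -18 ]
  [ 0   1   1  |   -3 ]
  [ 0  -3  -2  |    3 ]
R3 → R3 + 3·R2
  [ 1  1  3  |  -18 ]
  [ 0  1  1  |   -3 ]
  [ 0  0  1  |   -6 ]
R2 → R2 − R3
  [ 1  1  3  |  -18 ]
  [ 0  1  0  |    3 ]
  [ 0  0  1  |   -6 ]
R1 → R1 − 3·R3
  [ 1  1  0  |   0 ]
  [ 0  1  0  |   3 ]
  [ 0  0  1  |  -6 ]
R1 → R1 − R2
  [ 1  0  0  |  -3 ]
  [ 0  1  0  |   3 ]
  [ 0  0  1  |  -6 ]
Reading off the last column: u = -3, v = 3, w = -6.

(-3, 3, -6)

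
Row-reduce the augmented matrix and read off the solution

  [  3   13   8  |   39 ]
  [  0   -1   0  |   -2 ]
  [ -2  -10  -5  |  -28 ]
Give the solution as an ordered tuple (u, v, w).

r1 ← 1/3·r1
  [  1  13/3  8/3  |   13 ]
  [  0    -1    0  |   -2 ]
  [ -2   -10   -5  |  -28 ]
r3 ← r3 + 2·r1
  [ 1  13/3  8/3  |  13 ]
  [ 0    -1    0  |  -2 ]
  [ 0  -4/3  1/3  |  -2 ]
r2 ← -1·r2
  [ 1  13/3  8/3  |  13 ]
  [ 0     1    0  |   2 ]
  [ 0  -4/3  1/3  |  -2 ]
r3 ← r3 + 4/3·r2
  [ 1  13/3  8/3  |   13 ]
  [ 0     1    0  |    2 ]
  [ 0     0  1/3  |  2/3 ]
r3 ← 3·r3
  [ 1  13/3  8/3  |  13 ]
  [ 0     1    0  |   2 ]
  [ 0     0    1  |   2 ]
r1 ← r1 − 8/3·r3
  [ 1  13/3  0  |  23/3 ]
  [ 0     1  0  |     2 ]
  [ 0     0  1  |     2 ]
r1 ← r1 − 13/3·r2
  [ 1  0  0  |  -1 ]
  [ 0  1  0  |   2 ]
  [ 0  0  1  |   2 ]
Reading off the last column: u = -1, v = 2, w = 2.

(-1, 2, 2)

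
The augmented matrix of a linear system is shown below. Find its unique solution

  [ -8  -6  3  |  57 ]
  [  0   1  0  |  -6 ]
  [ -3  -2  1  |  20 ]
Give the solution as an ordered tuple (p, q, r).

R1 -> -1/8·R1
  [  1  3/4  -3/8  |  -57/8 ]
  [  0    1     0  |     -6 ]
  [ -3   -2     1  |     20 ]
R3 -> R3 + 3·R1
  [ 1  3/4  -3/8  |  -57/8 ]
  [ 0    1     0  |     -6 ]
  [ 0  1/4  -1/8  |  -11/8 ]
R3 -> R3 − 1/4·R2
  [ 1  3/4  -3/8  |  -57/8 ]
  [ 0    1     0  |     -6 ]
  [ 0    0  -1/8  |    1/8 ]
R3 -> -8·R3
  [ 1  3/4  -3/8  |  -57/8 ]
  [ 0    1     0  |     -6 ]
  [ 0    0     1  |     -1 ]
R1 -> R1 + 3/8·R3
  [ 1  3/4  0  |  -15/2 ]
  [ 0    1  0  |     -6 ]
  [ 0    0  1  |     -1 ]
R1 -> R1 − 3/4·R2
  [ 1  0  0  |  -3 ]
  [ 0  1  0  |  -6 ]
  [ 0  0  1  |  -1 ]
Reading off the last column: p = -3, q = -6, r = -1.

(-3, -6, -1)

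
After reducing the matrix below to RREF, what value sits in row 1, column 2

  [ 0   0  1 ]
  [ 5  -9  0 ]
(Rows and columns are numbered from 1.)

ρ1 <=> ρ2
  [ 5  -9  0 ]
  [ 0   0  1 ]
ρ1 ← 1/5·ρ1
  [ 1  -9/5  0 ]
  [ 0     0  1 ]

-9/5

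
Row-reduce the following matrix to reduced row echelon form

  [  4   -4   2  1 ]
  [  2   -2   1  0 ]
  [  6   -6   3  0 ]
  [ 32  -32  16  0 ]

ρ1 → 1/4·ρ1
  [  1   -1  1/2  1/4 ]
  [  2   -2    1    0 ]
  [  6   -6    3    0 ]
  [ 32  -32   16    0 ]
ρ2 → ρ2 − 2·ρ1
  [  1   -1  1/2   1/4 ]
  [  0    0    0  -1/2 ]
  [  6   -6    3     0 ]
  [ 32  -32   16     0 ]
ρ3 → ρ3 − 6·ρ1
  [  1   -1  1/2   1/4 ]
  [  0    0    0  -1/2 ]
  [  0    0    0  -3/2 ]
  [ 32  -32   16     0 ]
ρ4 → ρ4 − 32·ρ1
  [ 1  -1  1/2   1/4 ]
  [ 0   0    0  -1/2 ]
  [ 0   0    0  -3/2 ]
  [ 0   0    0    -8 ]
ρ2 → -2·ρ2
  [ 1  -1  1/2   1/4 ]
  [ 0   0    0     1 ]
  [ 0   0    0  -3/2 ]
  [ 0   0    0    -8 ]
ρ3 → ρ3 + 3/2·ρ2
  [ 1  -1  1/2  1/4 ]
  [ 0   0    0    1 ]
  [ 0   0    0    0 ]
  [ 0   0    0   -8 ]
ρ4 → ρ4 + 8·ρ2
  [ 1  -1  1/2  1/4 ]
  [ 0   0    0    1 ]
  [ 0   0    0    0 ]
  [ 0   0    0    0 ]
ρ1 → ρ1 − 1/4·ρ2
  [ 1  -1  1/2  0 ]
  [ 0   0    0  1 ]
  [ 0   0    0  0 ]
  [ 0   0    0  0 ]

[[1, -1, 1/2, 0], [0, 0, 0, 1], [0, 0, 0, 0], [0, 0, 0, 0]]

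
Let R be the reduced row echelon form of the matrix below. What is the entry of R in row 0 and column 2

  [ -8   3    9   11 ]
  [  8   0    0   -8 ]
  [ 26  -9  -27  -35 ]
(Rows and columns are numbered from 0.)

Multiply ρ1 by -1/8.
Subtract 8 times ρ1 from ρ2.
Subtract 26 times ρ1 from ρ3.
Multiply ρ2 by 1/3.
Subtract 3/4 times ρ2 from ρ3.
Add 3/8 times ρ2 to ρ1.

0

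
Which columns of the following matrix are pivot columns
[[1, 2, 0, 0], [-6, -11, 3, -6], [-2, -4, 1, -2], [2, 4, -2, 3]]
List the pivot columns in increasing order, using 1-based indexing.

1, 2, 3, 4

r2 -> r2 + 6·r1
  [  1   2   0   0 ]
  [  0   1   3  -6 ]
  [ -2  -4   1  -2 ]
  [  2   4  -2   3 ]
r3 -> r3 + 2·r1
  [ 1  2   0   0 ]
  [ 0  1   3  -6 ]
  [ 0  0   1  -2 ]
  [ 2  4  -2   3 ]
r4 -> r4 − 2·r1
  [ 1  2   0   0 ]
  [ 0  1   3  -6 ]
  [ 0  0   1  -2 ]
  [ 0  0  -2   3 ]
r4 -> r4 + 2·r3
  [ 1  2  0   0 ]
  [ 0  1  3  -6 ]
  [ 0  0  1  -2 ]
  [ 0  0  0  -1 ]
r4 -> -1·r4
  [ 1  2  0   0 ]
  [ 0  1  3  -6 ]
  [ 0  0  1  -2 ]
  [ 0  0  0   1 ]
r3 -> r3 + 2·r4
  [ 1  2  0   0 ]
  [ 0  1  3  -6 ]
  [ 0  0  1   0 ]
  [ 0  0  0   1 ]
r2 -> r2 + 6·r4
  [ 1  2  0  0 ]
  [ 0  1  3  0 ]
  [ 0  0  1  0 ]
  [ 0  0  0  1 ]
r2 -> r2 − 3·r3
  [ 1  2  0  0 ]
  [ 0  1  0  0 ]
  [ 0  0  1  0 ]
  [ 0  0  0  1 ]
r1 -> r1 − 2·r2
  [ 1  0  0  0 ]
  [ 0  1  0  0 ]
  [ 0  0  1  0 ]
  [ 0  0  0  1 ]
Pivot columns are the columns containing a leading 1.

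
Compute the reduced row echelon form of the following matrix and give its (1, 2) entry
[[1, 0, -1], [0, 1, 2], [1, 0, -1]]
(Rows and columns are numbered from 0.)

2

R3 → R3 − R1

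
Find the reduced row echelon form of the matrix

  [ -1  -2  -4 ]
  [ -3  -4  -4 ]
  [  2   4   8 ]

[[1, 0, -4], [0, 1, 4], [0, 0, 0]]

Multiply ρ1 by -1.
Add 3 times ρ1 to ρ2.
Subtract 2 times ρ1 from ρ3.
Multiply ρ2 by 1/2.
Subtract 2 times ρ2 from ρ1.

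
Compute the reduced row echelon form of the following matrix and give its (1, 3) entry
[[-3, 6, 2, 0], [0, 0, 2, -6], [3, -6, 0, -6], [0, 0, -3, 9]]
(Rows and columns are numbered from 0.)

r1 ← -1/3·r1
  [ 1  -2  -2/3   0 ]
  [ 0   0     2  -6 ]
  [ 3  -6     0  -6 ]
  [ 0   0    -3   9 ]
r3 ← r3 − 3·r1
  [ 1  -2  -2/3   0 ]
  [ 0   0     2  -6 ]
  [ 0   0     2  -6 ]
  [ 0   0    -3   9 ]
r2 ← 1/2·r2
  [ 1  -2  -2/3   0 ]
  [ 0   0     1  -3 ]
  [ 0   0     2  -6 ]
  [ 0   0    -3   9 ]
r3 ← r3 − 2·r2
  [ 1  -2  -2/3   0 ]
  [ 0   0     1  -3 ]
  [ 0   0     0   0 ]
  [ 0   0    -3   9 ]
r4 ← r4 + 3·r2
  [ 1  -2  -2/3   0 ]
  [ 0   0     1  -3 ]
  [ 0   0     0   0 ]
  [ 0   0     0   0 ]
r1 ← r1 + 2/3·r2
  [ 1  -2  0  -2 ]
  [ 0   0  1  -3 ]
  [ 0   0  0   0 ]
  [ 0   0  0   0 ]

-3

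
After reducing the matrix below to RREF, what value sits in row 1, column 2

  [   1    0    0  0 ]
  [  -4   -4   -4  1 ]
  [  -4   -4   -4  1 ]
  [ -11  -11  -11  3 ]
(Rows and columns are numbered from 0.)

1

ρ2 ← ρ2 + 4·ρ1
  [   1    0    0  0 ]
  [   0   -4   -4  1 ]
  [  -4   -4   -4  1 ]
  [ -11  -11  -11  3 ]
ρ3 ← ρ3 + 4·ρ1
  [   1    0    0  0 ]
  [   0   -4   -4  1 ]
  [   0   -4   -4  1 ]
  [ -11  -11  -11  3 ]
ρ4 ← ρ4 + 11·ρ1
  [ 1    0    0  0 ]
  [ 0   -4   -4  1 ]
  [ 0   -4   -4  1 ]
  [ 0  -11  -11  3 ]
ρ2 ← -1/4·ρ2
  [ 1    0    0     0 ]
  [ 0    1    1  -1/4 ]
  [ 0   -4   -4     1 ]
  [ 0  -11  -11     3 ]
ρ3 ← ρ3 + 4·ρ2
  [ 1    0    0     0 ]
  [ 0    1    1  -1/4 ]
  [ 0    0    0     0 ]
  [ 0  -11  -11     3 ]
ρ4 ← ρ4 + 11·ρ2
  [ 1  0  0     0 ]
  [ 0  1  1  -1/4 ]
  [ 0  0  0     0 ]
  [ 0  0  0   1/4 ]
ρ3 <-> ρ4
  [ 1  0  0     0 ]
  [ 0  1  1  -1/4 ]
  [ 0  0  0   1/4 ]
  [ 0  0  0     0 ]
ρ3 ← 4·ρ3
  [ 1  0  0     0 ]
  [ 0  1  1  -1/4 ]
  [ 0  0  0     1 ]
  [ 0  0  0     0 ]
ρ2 ← ρ2 + 1/4·ρ3
  [ 1  0  0  0 ]
  [ 0  1  1  0 ]
  [ 0  0  0  1 ]
  [ 0  0  0  0 ]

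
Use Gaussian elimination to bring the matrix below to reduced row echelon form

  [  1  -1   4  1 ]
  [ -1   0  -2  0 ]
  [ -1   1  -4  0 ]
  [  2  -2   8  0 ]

R2 → R2 + R1
  [  1  -1   4  1 ]
  [  0  -1   2  1 ]
  [ -1   1  -4  0 ]
  [  2  -2   8  0 ]
R3 → R3 + R1
  [ 1  -1  4  1 ]
  [ 0  -1  2  1 ]
  [ 0   0  0  1 ]
  [ 2  -2  8  0 ]
R4 → R4 − 2·R1
  [ 1  -1  4   1 ]
  [ 0  -1  2   1 ]
  [ 0   0  0   1 ]
  [ 0   0  0  -2 ]
R2 → -1·R2
  [ 1  -1   4   1 ]
  [ 0   1  -2  -1 ]
  [ 0   0   0   1 ]
  [ 0   0   0  -2 ]
R4 → R4 + 2·R3
  [ 1  -1   4   1 ]
  [ 0   1  -2  -1 ]
  [ 0   0   0   1 ]
  [ 0   0   0   0 ]
R2 → R2 + R3
  [ 1  -1   4  1 ]
  [ 0   1  -2  0 ]
  [ 0   0   0  1 ]
  [ 0   0   0  0 ]
R1 → R1 − R3
  [ 1  -1   4  0 ]
  [ 0   1  -2  0 ]
  [ 0   0   0  1 ]
  [ 0   0   0  0 ]
R1 → R1 + R2
  [ 1  0   2  0 ]
  [ 0  1  -2  0 ]
  [ 0  0   0  1 ]
  [ 0  0   0  0 ]

[[1, 0, 2, 0], [0, 1, -2, 0], [0, 0, 0, 1], [0, 0, 0, 0]]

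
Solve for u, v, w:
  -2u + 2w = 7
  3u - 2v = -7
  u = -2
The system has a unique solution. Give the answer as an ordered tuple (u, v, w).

Form the augmented matrix and row-reduce:
  [ -2   0  2  |   7 ]
  [  3  -2  0  |  -7 ]
  [  1   0  0  |  -2 ]
R1 := -1/2·R1
R2 := R2 − 3·R1
R3 := R3 − R1
R2 := -1/2·R2
R2 := R2 + 3/2·R3
R1 := R1 + R3
Reading off the last column: u = -2, v = 1/2, w = 3/2.

(-2, 1/2, 3/2)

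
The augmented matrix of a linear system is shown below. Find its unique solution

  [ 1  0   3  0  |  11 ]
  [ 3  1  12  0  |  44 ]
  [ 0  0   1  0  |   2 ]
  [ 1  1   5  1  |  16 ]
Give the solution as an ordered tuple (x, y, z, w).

(5, 5, 2, -4)

R2 := R2 − 3·R1
  [ 1  0  3  0  |  11 ]
  [ 0  1  3  0  |  11 ]
  [ 0  0  1  0  |   2 ]
  [ 1  1  5  1  |  16 ]
R4 := R4 − R1
  [ 1  0  3  0  |  11 ]
  [ 0  1  3  0  |  11 ]
  [ 0  0  1  0  |   2 ]
  [ 0  1  2  1  |   5 ]
R4 := R4 − R2
  [ 1  0   3  0  |  11 ]
  [ 0  1   3  0  |  11 ]
  [ 0  0   1  0  |   2 ]
  [ 0  0  -1  1  |  -6 ]
R4 := R4 + R3
  [ 1  0  3  0  |  11 ]
  [ 0  1  3  0  |  11 ]
  [ 0  0  1  0  |   2 ]
  [ 0  0  0  1  |  -4 ]
R2 := R2 − 3·R3
  [ 1  0  3  0  |  11 ]
  [ 0  1  0  0  |   5 ]
  [ 0  0  1  0  |   2 ]
  [ 0  0  0  1  |  -4 ]
R1 := R1 − 3·R3
  [ 1  0  0  0  |   5 ]
  [ 0  1  0  0  |   5 ]
  [ 0  0  1  0  |   2 ]
  [ 0  0  0  1  |  -4 ]
Reading off the last column: x = 5, y = 5, z = 2, w = -4.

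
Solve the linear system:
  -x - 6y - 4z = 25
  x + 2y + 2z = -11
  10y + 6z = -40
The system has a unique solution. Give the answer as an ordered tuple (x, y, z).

Form the augmented matrix and row-reduce:
  [ -1  -6  -4  |   25 ]
  [  1   2   2  |  -11 ]
  [  0  10   6  |  -40 ]
Multiply r1 by -1.
  [ 1   6  4  |  -25 ]
  [ 1   2  2  |  -11 ]
  [ 0  10  6  |  -40 ]
Subtract r1 from r2.
  [ 1   6   4  |  -25 ]
  [ 0  -4  -2  |   14 ]
  [ 0  10   6  |  -40 ]
Multiply r2 by -1/4.
  [ 1   6    4  |   -25 ]
  [ 0   1  1/2  |  -7/2 ]
  [ 0  10    6  |   -40 ]
Subtract 10 times r2 from r3.
  [ 1  6    4  |   -25 ]
  [ 0  1  1/2  |  -7/2 ]
  [ 0  0    1  |    -5 ]
Subtract 1/2 times r3 from r2.
  [ 1  6  4  |  -25 ]
  [ 0  1  0  |   -1 ]
  [ 0  0  1  |   -5 ]
Subtract 4 times r3 from r1.
  [ 1  6  0  |  -5 ]
  [ 0  1  0  |  -1 ]
  [ 0  0  1  |  -5 ]
Subtract 6 times r2 from r1.
  [ 1  0  0  |   1 ]
  [ 0  1  0  |  -1 ]
  [ 0  0  1  |  -5 ]
Reading off the last column: x = 1, y = -1, z = -5.

(1, -1, -5)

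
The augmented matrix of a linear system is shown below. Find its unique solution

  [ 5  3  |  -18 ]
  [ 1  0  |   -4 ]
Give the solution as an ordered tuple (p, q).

ρ1 → 1/5·ρ1
  [ 1  3/5  |  -18/5 ]
  [ 1    0  |     -4 ]
ρ2 → ρ2 − ρ1
  [ 1   3/5  |  -18/5 ]
  [ 0  -3/5  |   -2/5 ]
ρ2 → -5/3·ρ2
  [ 1  3/5  |  -18/5 ]
  [ 0    1  |    2/3 ]
ρ1 → ρ1 − 3/5·ρ2
  [ 1  0  |   -4 ]
  [ 0  1  |  2/3 ]
Reading off the last column: p = -4, q = 2/3.

(-4, 2/3)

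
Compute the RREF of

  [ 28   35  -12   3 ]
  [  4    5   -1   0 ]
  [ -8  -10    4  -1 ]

[[1, 5/4, 0, 0], [0, 0, 1, 0], [0, 0, 0, 1]]

r1 ← 1/28·r1
  [  1  5/4  -3/7  3/28 ]
  [  4    5    -1     0 ]
  [ -8  -10     4    -1 ]
r2 ← r2 − 4·r1
  [  1  5/4  -3/7  3/28 ]
  [  0    0   5/7  -3/7 ]
  [ -8  -10     4    -1 ]
r3 ← r3 + 8·r1
  [ 1  5/4  -3/7  3/28 ]
  [ 0    0   5/7  -3/7 ]
  [ 0    0   4/7  -1/7 ]
r2 ← 7/5·r2
  [ 1  5/4  -3/7  3/28 ]
  [ 0    0     1  -3/5 ]
  [ 0    0   4/7  -1/7 ]
r3 ← r3 − 4/7·r2
  [ 1  5/4  -3/7  3/28 ]
  [ 0    0     1  -3/5 ]
  [ 0    0     0   1/5 ]
r3 ← 5·r3
  [ 1  5/4  -3/7  3/28 ]
  [ 0    0     1  -3/5 ]
  [ 0    0     0     1 ]
r2 ← r2 + 3/5·r3
  [ 1  5/4  -3/7  3/28 ]
  [ 0    0     1     0 ]
  [ 0    0     0     1 ]
r1 ← r1 − 3/28·r3
  [ 1  5/4  -3/7  0 ]
  [ 0    0     1  0 ]
  [ 0    0     0  1 ]
r1 ← r1 + 3/7·r2
  [ 1  5/4  0  0 ]
  [ 0    0  1  0 ]
  [ 0    0  0  1 ]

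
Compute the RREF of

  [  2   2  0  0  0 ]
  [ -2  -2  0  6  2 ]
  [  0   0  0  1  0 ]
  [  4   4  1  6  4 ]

ρ1 := 1/2·ρ1
  [  1   1  0  0  0 ]
  [ -2  -2  0  6  2 ]
  [  0   0  0  1  0 ]
  [  4   4  1  6  4 ]
ρ2 := ρ2 + 2·ρ1
  [ 1  1  0  0  0 ]
  [ 0  0  0  6  2 ]
  [ 0  0  0  1  0 ]
  [ 4  4  1  6  4 ]
ρ4 := ρ4 − 4·ρ1
  [ 1  1  0  0  0 ]
  [ 0  0  0  6  2 ]
  [ 0  0  0  1  0 ]
  [ 0  0  1  6  4 ]
ρ2 <-> ρ4
  [ 1  1  0  0  0 ]
  [ 0  0  1  6  4 ]
  [ 0  0  0  1  0 ]
  [ 0  0  0  6  2 ]
ρ4 := ρ4 − 6·ρ3
  [ 1  1  0  0  0 ]
  [ 0  0  1  6  4 ]
  [ 0  0  0  1  0 ]
  [ 0  0  0  0  2 ]
ρ4 := 1/2·ρ4
  [ 1  1  0  0  0 ]
  [ 0  0  1  6  4 ]
  [ 0  0  0  1  0 ]
  [ 0  0  0  0  1 ]
ρ2 := ρ2 − 4·ρ4
  [ 1  1  0  0  0 ]
  [ 0  0  1  6  0 ]
  [ 0  0  0  1  0 ]
  [ 0  0  0  0  1 ]
ρ2 := ρ2 − 6·ρ3
  [ 1  1  0  0  0 ]
  [ 0  0  1  0  0 ]
  [ 0  0  0  1  0 ]
  [ 0  0  0  0  1 ]

[[1, 1, 0, 0, 0], [0, 0, 1, 0, 0], [0, 0, 0, 1, 0], [0, 0, 0, 0, 1]]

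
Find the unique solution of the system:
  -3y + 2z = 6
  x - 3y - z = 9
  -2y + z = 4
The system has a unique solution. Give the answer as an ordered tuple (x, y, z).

Form the augmented matrix and row-reduce:
  [ 0  -3   2  |  6 ]
  [ 1  -3  -1  |  9 ]
  [ 0  -2   1  |  4 ]
ρ1 <=> ρ2
ρ2 → -1/3·ρ2
ρ3 → ρ3 + 2·ρ2
ρ3 → -3·ρ3
ρ2 → ρ2 + 2/3·ρ3
ρ1 → ρ1 + ρ3
ρ1 → ρ1 + 3·ρ2
Reading off the last column: x = 3, y = -2, z = 0.

(3, -2, 0)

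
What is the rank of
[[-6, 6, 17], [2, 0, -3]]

rank = 2

r1 ← -1/6·r1
r2 ← r2 − 2·r1
r2 ← 1/2·r2
r1 ← r1 + r2
The reduced form has 2 nonzero rows.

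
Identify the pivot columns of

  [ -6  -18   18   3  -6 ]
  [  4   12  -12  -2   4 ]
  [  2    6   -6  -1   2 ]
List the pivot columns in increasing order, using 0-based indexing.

Multiply R1 by -1/6.
  [ 1   3   -3  -1/2  1 ]
  [ 4  12  -12    -2  4 ]
  [ 2   6   -6    -1  2 ]
Subtract 4 times R1 from R2.
  [ 1  3  -3  -1/2  1 ]
  [ 0  0   0     0  0 ]
  [ 2  6  -6    -1  2 ]
Subtract 2 times R1 from R3.
  [ 1  3  -3  -1/2  1 ]
  [ 0  0   0     0  0 ]
  [ 0  0   0     0  0 ]
Pivot columns are the columns containing a leading 1.

0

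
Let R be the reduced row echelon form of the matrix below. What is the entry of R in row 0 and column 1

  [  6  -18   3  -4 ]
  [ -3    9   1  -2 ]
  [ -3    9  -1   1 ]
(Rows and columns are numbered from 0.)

ρ1 -> 1/6·ρ1
  [  1  -3  1/2  -2/3 ]
  [ -3   9    1    -2 ]
  [ -3   9   -1     1 ]
ρ2 -> ρ2 + 3·ρ1
  [  1  -3  1/2  -2/3 ]
  [  0   0  5/2    -4 ]
  [ -3   9   -1     1 ]
ρ3 -> ρ3 + 3·ρ1
  [ 1  -3  1/2  -2/3 ]
  [ 0   0  5/2    -4 ]
  [ 0   0  1/2    -1 ]
ρ2 -> 2/5·ρ2
  [ 1  -3  1/2  -2/3 ]
  [ 0   0    1  -8/5 ]
  [ 0   0  1/2    -1 ]
ρ3 -> ρ3 − 1/2·ρ2
  [ 1  -3  1/2  -2/3 ]
  [ 0   0    1  -8/5 ]
  [ 0   0    0  -1/5 ]
ρ3 -> -5·ρ3
  [ 1  -3  1/2  -2/3 ]
  [ 0   0    1  -8/5 ]
  [ 0   0    0     1 ]
ρ2 -> ρ2 + 8/5·ρ3
  [ 1  -3  1/2  -2/3 ]
  [ 0   0    1     0 ]
  [ 0   0    0     1 ]
ρ1 -> ρ1 + 2/3·ρ3
  [ 1  -3  1/2  0 ]
  [ 0   0    1  0 ]
  [ 0   0    0  1 ]
ρ1 -> ρ1 − 1/2·ρ2
  [ 1  -3  0  0 ]
  [ 0   0  1  0 ]
  [ 0   0  0  1 ]

-3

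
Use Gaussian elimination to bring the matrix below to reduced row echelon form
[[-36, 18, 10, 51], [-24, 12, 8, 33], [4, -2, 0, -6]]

[[1, -1/2, 0, 0], [0, 0, 1, 0], [0, 0, 0, 1]]

Multiply r1 by -1/36.
  [   1  -1/2  -5/18  -17/12 ]
  [ -24    12      8      33 ]
  [   4    -2      0      -6 ]
Add 24 times r1 to r2.
  [ 1  -1/2  -5/18  -17/12 ]
  [ 0     0    4/3      -1 ]
  [ 4    -2      0      -6 ]
Subtract 4 times r1 from r3.
  [ 1  -1/2  -5/18  -17/12 ]
  [ 0     0    4/3      -1 ]
  [ 0     0   10/9    -1/3 ]
Multiply r2 by 3/4.
  [ 1  -1/2  -5/18  -17/12 ]
  [ 0     0      1    -3/4 ]
  [ 0     0   10/9    -1/3 ]
Subtract 10/9 times r2 from r3.
  [ 1  -1/2  -5/18  -17/12 ]
  [ 0     0      1    -3/4 ]
  [ 0     0      0     1/2 ]
Multiply r3 by 2.
  [ 1  -1/2  -5/18  -17/12 ]
  [ 0     0      1    -3/4 ]
  [ 0     0      0       1 ]
Add 3/4 times r3 to r2.
  [ 1  -1/2  -5/18  -17/12 ]
  [ 0     0      1       0 ]
  [ 0     0      0       1 ]
Add 17/12 times r3 to r1.
  [ 1  -1/2  -5/18  0 ]
  [ 0     0      1  0 ]
  [ 0     0      0  1 ]
Add 5/18 times r2 to r1.
  [ 1  -1/2  0  0 ]
  [ 0     0  1  0 ]
  [ 0     0  0  1 ]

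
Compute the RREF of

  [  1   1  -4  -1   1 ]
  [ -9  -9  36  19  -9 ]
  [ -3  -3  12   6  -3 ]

[[1, 1, -4, 0, 1], [0, 0, 0, 1, 0], [0, 0, 0, 0, 0]]

Add 9 times ρ1 to ρ2.
  [  1   1  -4  -1   1 ]
  [  0   0   0  10   0 ]
  [ -3  -3  12   6  -3 ]
Add 3 times ρ1 to ρ3.
  [ 1  1  -4  -1  1 ]
  [ 0  0   0  10  0 ]
  [ 0  0   0   3  0 ]
Multiply ρ2 by 1/10.
  [ 1  1  -4  -1  1 ]
  [ 0  0   0   1  0 ]
  [ 0  0   0   3  0 ]
Subtract 3 times ρ2 from ρ3.
  [ 1  1  -4  -1  1 ]
  [ 0  0   0   1  0 ]
  [ 0  0   0   0  0 ]
Add ρ2 to ρ1.
  [ 1  1  -4  0  1 ]
  [ 0  0   0  1  0 ]
  [ 0  0   0  0  0 ]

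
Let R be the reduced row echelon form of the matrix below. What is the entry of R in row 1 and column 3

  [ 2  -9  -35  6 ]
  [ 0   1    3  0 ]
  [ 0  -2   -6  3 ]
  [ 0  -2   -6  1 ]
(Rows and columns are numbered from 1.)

-4

ρ1 := 1/2·ρ1
ρ3 := ρ3 + 2·ρ2
ρ4 := ρ4 + 2·ρ2
ρ3 := 1/3·ρ3
ρ4 := ρ4 − ρ3
ρ1 := ρ1 − 3·ρ3
ρ1 := ρ1 + 9/2·ρ2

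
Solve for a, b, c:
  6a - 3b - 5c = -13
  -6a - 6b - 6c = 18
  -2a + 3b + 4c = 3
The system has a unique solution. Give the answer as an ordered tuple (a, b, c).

(-2, -3, 2)

Form the augmented matrix and row-reduce:
  [  6  -3  -5  |  -13 ]
  [ -6  -6  -6  |   18 ]
  [ -2   3   4  |    3 ]
R1 := 1/6·R1
  [  1  -1/2  -5/6  |  -13/6 ]
  [ -6    -6    -6  |     18 ]
  [ -2     3     4  |      3 ]
R2 := R2 + 6·R1
  [  1  -1/2  -5/6  |  -13/6 ]
  [  0    -9   -11  |      5 ]
  [ -2     3     4  |      3 ]
R3 := R3 + 2·R1
  [ 1  -1/2  -5/6  |  -13/6 ]
  [ 0    -9   -11  |      5 ]
  [ 0     2   7/3  |   -4/3 ]
R2 := -1/9·R2
  [ 1  -1/2  -5/6  |  -13/6 ]
  [ 0     1  11/9  |   -5/9 ]
  [ 0     2   7/3  |   -4/3 ]
R3 := R3 − 2·R2
  [ 1  -1/2  -5/6  |  -13/6 ]
  [ 0     1  11/9  |   -5/9 ]
  [ 0     0  -1/9  |   -2/9 ]
R3 := -9·R3
  [ 1  -1/2  -5/6  |  -13/6 ]
  [ 0     1  11/9  |   -5/9 ]
  [ 0     0     1  |      2 ]
R2 := R2 − 11/9·R3
  [ 1  -1/2  -5/6  |  -13/6 ]
  [ 0     1     0  |     -3 ]
  [ 0     0     1  |      2 ]
R1 := R1 + 5/6·R3
  [ 1  -1/2  0  |  -1/2 ]
  [ 0     1  0  |    -3 ]
  [ 0     0  1  |     2 ]
R1 := R1 + 1/2·R2
  [ 1  0  0  |  -2 ]
  [ 0  1  0  |  -3 ]
  [ 0  0  1  |   2 ]
Reading off the last column: a = -2, b = -3, c = 2.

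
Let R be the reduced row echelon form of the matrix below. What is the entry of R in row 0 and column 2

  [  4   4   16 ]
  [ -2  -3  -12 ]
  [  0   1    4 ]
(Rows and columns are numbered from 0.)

ρ1 → 1/4·ρ1
  [  1   1    4 ]
  [ -2  -3  -12 ]
  [  0   1    4 ]
ρ2 → ρ2 + 2·ρ1
  [ 1   1   4 ]
  [ 0  -1  -4 ]
  [ 0   1   4 ]
ρ2 → -1·ρ2
  [ 1  1  4 ]
  [ 0  1  4 ]
  [ 0  1  4 ]
ρ3 → ρ3 − ρ2
  [ 1  1  4 ]
  [ 0  1  4 ]
  [ 0  0  0 ]
ρ1 → ρ1 − ρ2
  [ 1  0  0 ]
  [ 0  1  4 ]
  [ 0  0  0 ]

0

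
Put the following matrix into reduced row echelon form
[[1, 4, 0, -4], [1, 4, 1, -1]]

[[1, 4, 0, -4], [0, 0, 1, 3]]

ρ2 -> ρ2 − ρ1
  [ 1  4  0  -4 ]
  [ 0  0  1   3 ]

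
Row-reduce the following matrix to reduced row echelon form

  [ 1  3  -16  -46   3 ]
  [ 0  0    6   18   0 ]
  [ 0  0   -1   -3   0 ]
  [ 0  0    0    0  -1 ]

[[1, 3, 0, 2, 0], [0, 0, 1, 3, 0], [0, 0, 0, 0, 1], [0, 0, 0, 0, 0]]

R2 -> 1/6·R2
R3 -> R3 + R2
R3 <-> R4
R3 -> -1·R3
R1 -> R1 − 3·R3
R1 -> R1 + 16·R2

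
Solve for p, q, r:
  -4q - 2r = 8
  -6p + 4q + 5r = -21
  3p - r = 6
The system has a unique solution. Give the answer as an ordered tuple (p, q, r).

Form the augmented matrix and row-reduce:
  [  0  -4  -2  |    8 ]
  [ -6   4   5  |  -21 ]
  [  3   0  -1  |    6 ]
R1 ↔ R2
  [ -6   4   5  |  -21 ]
  [  0  -4  -2  |    8 ]
  [  3   0  -1  |    6 ]
R1 → -1/6·R1
  [ 1  -2/3  -5/6  |  7/2 ]
  [ 0    -4    -2  |    8 ]
  [ 3     0    -1  |    6 ]
R3 → R3 − 3·R1
  [ 1  -2/3  -5/6  |   7/2 ]
  [ 0    -4    -2  |     8 ]
  [ 0     2   3/2  |  -9/2 ]
R2 → -1/4·R2
  [ 1  -2/3  -5/6  |   7/2 ]
  [ 0     1   1/2  |    -2 ]
  [ 0     2   3/2  |  -9/2 ]
R3 → R3 − 2·R2
  [ 1  -2/3  -5/6  |   7/2 ]
  [ 0     1   1/2  |    -2 ]
  [ 0     0   1/2  |  -1/2 ]
R3 → 2·R3
  [ 1  -2/3  -5/6  |  7/2 ]
  [ 0     1   1/2  |   -2 ]
  [ 0     0     1  |   -1 ]
R2 → R2 − 1/2·R3
  [ 1  -2/3  -5/6  |   7/2 ]
  [ 0     1     0  |  -3/2 ]
  [ 0     0     1  |    -1 ]
R1 → R1 + 5/6·R3
  [ 1  -2/3  0  |   8/3 ]
  [ 0     1  0  |  -3/2 ]
  [ 0     0  1  |    -1 ]
R1 → R1 + 2/3·R2
  [ 1  0  0  |   5/3 ]
  [ 0  1  0  |  -3/2 ]
  [ 0  0  1  |    -1 ]
Reading off the last column: p = 5/3, q = -3/2, r = -1.

(5/3, -3/2, -1)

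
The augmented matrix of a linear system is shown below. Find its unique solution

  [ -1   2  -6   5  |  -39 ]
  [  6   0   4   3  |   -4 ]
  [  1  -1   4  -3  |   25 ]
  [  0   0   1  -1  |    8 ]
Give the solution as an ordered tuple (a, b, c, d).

R1 := -1·R1
  [ 1  -2  6  -5  |  39 ]
  [ 6   0  4   3  |  -4 ]
  [ 1  -1  4  -3  |  25 ]
  [ 0   0  1  -1  |   8 ]
R2 := R2 − 6·R1
  [ 1  -2    6  -5  |    39 ]
  [ 0  12  -32  33  |  -238 ]
  [ 1  -1    4  -3  |    25 ]
  [ 0   0    1  -1  |     8 ]
R3 := R3 − R1
  [ 1  -2    6  -5  |    39 ]
  [ 0  12  -32  33  |  -238 ]
  [ 0   1   -2   2  |   -14 ]
  [ 0   0    1  -1  |     8 ]
R2 := 1/12·R2
  [ 1  -2     6    -5  |      39 ]
  [ 0   1  -8/3  11/4  |  -119/6 ]
  [ 0   1    -2     2  |     -14 ]
  [ 0   0     1    -1  |       8 ]
R3 := R3 − R2
  [ 1  -2     6    -5  |      39 ]
  [ 0   1  -8/3  11/4  |  -119/6 ]
  [ 0   0   2/3  -3/4  |    35/6 ]
  [ 0   0     1    -1  |       8 ]
R3 := 3/2·R3
  [ 1  -2     6    -5  |      39 ]
  [ 0   1  -8/3  11/4  |  -119/6 ]
  [ 0   0     1  -9/8  |    35/4 ]
  [ 0   0     1    -1  |       8 ]
R4 := R4 − R3
  [ 1  -2     6    -5  |      39 ]
  [ 0   1  -8/3  11/4  |  -119/6 ]
  [ 0   0     1  -9/8  |    35/4 ]
  [ 0   0     0   1/8  |    -3/4 ]
R4 := 8·R4
  [ 1  -2     6    -5  |      39 ]
  [ 0   1  -8/3  11/4  |  -119/6 ]
  [ 0   0     1  -9/8  |    35/4 ]
  [ 0   0     0     1  |      -6 ]
R3 := R3 + 9/8·R4
  [ 1  -2     6    -5  |      39 ]
  [ 0   1  -8/3  11/4  |  -119/6 ]
  [ 0   0     1     0  |       2 ]
  [ 0   0     0     1  |      -6 ]
R2 := R2 − 11/4·R4
  [ 1  -2     6  -5  |     39 ]
  [ 0   1  -8/3   0  |  -10/3 ]
  [ 0   0     1   0  |      2 ]
  [ 0   0     0   1  |     -6 ]
R1 := R1 + 5·R4
  [ 1  -2     6  0  |      9 ]
  [ 0   1  -8/3  0  |  -10/3 ]
  [ 0   0     1  0  |      2 ]
  [ 0   0     0  1  |     -6 ]
R2 := R2 + 8/3·R3
  [ 1  -2  6  0  |   9 ]
  [ 0   1  0  0  |   2 ]
  [ 0   0  1  0  |   2 ]
  [ 0   0  0  1  |  -6 ]
R1 := R1 − 6·R3
  [ 1  -2  0  0  |  -3 ]
  [ 0   1  0  0  |   2 ]
  [ 0   0  1  0  |   2 ]
  [ 0   0  0  1  |  -6 ]
R1 := R1 + 2·R2
  [ 1  0  0  0  |   1 ]
  [ 0  1  0  0  |   2 ]
  [ 0  0  1  0  |   2 ]
  [ 0  0  0  1  |  -6 ]
Reading off the last column: a = 1, b = 2, c = 2, d = -6.

(1, 2, 2, -6)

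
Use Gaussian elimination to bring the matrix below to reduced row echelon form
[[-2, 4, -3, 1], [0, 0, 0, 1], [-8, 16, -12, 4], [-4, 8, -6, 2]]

[[1, -2, 3/2, 0], [0, 0, 0, 1], [0, 0, 0, 0], [0, 0, 0, 0]]

Multiply R1 by -1/2.
  [  1  -2  3/2  -1/2 ]
  [  0   0    0     1 ]
  [ -8  16  -12     4 ]
  [ -4   8   -6     2 ]
Add 8 times R1 to R3.
  [  1  -2  3/2  -1/2 ]
  [  0   0    0     1 ]
  [  0   0    0     0 ]
  [ -4   8   -6     2 ]
Add 4 times R1 to R4.
  [ 1  -2  3/2  -1/2 ]
  [ 0   0    0     1 ]
  [ 0   0    0     0 ]
  [ 0   0    0     0 ]
Add 1/2 times R2 to R1.
  [ 1  -2  3/2  0 ]
  [ 0   0    0  1 ]
  [ 0   0    0  0 ]
  [ 0   0    0  0 ]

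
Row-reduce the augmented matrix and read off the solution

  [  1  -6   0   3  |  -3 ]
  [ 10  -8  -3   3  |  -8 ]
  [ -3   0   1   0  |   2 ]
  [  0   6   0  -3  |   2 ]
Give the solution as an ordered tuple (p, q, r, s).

(-1, -1/2, -1, -5/3)

Subtract 10 times ρ1 from ρ2.
  [  1  -6   0    3  |  -3 ]
  [  0  52  -3  -27  |  22 ]
  [ -3   0   1    0  |   2 ]
  [  0   6   0   -3  |   2 ]
Add 3 times ρ1 to ρ3.
  [ 1   -6   0    3  |  -3 ]
  [ 0   52  -3  -27  |  22 ]
  [ 0  -18   1    9  |  -7 ]
  [ 0    6   0   -3  |   2 ]
Multiply ρ2 by 1/52.
  [ 1   -6      0       3  |     -3 ]
  [ 0    1  -3/52  -27/52  |  11/26 ]
  [ 0  -18      1       9  |     -7 ]
  [ 0    6      0      -3  |      2 ]
Add 18 times ρ2 to ρ3.
  [ 1  -6      0       3  |     -3 ]
  [ 0   1  -3/52  -27/52  |  11/26 ]
  [ 0   0  -1/26   -9/26  |   8/13 ]
  [ 0   6      0      -3  |      2 ]
Subtract 6 times ρ2 from ρ4.
  [ 1  -6      0       3  |     -3 ]
  [ 0   1  -3/52  -27/52  |  11/26 ]
  [ 0   0  -1/26   -9/26  |   8/13 ]
  [ 0   0   9/26    3/26  |  -7/13 ]
Multiply ρ3 by -26.
  [ 1  -6      0       3  |     -3 ]
  [ 0   1  -3/52  -27/52  |  11/26 ]
  [ 0   0      1       9  |    -16 ]
  [ 0   0   9/26    3/26  |  -7/13 ]
Subtract 9/26 times ρ3 from ρ4.
  [ 1  -6      0       3  |     -3 ]
  [ 0   1  -3/52  -27/52  |  11/26 ]
  [ 0   0      1       9  |    -16 ]
  [ 0   0      0      -3  |      5 ]
Multiply ρ4 by -1/3.
  [ 1  -6      0       3  |     -3 ]
  [ 0   1  -3/52  -27/52  |  11/26 ]
  [ 0   0      1       9  |    -16 ]
  [ 0   0      0       1  |   -5/3 ]
Subtract 9 times ρ4 from ρ3.
  [ 1  -6      0       3  |     -3 ]
  [ 0   1  -3/52  -27/52  |  11/26 ]
  [ 0   0      1       0  |     -1 ]
  [ 0   0      0       1  |   -5/3 ]
Add 27/52 times ρ4 to ρ2.
  [ 1  -6      0  3  |      -3 ]
  [ 0   1  -3/52  0  |  -23/52 ]
  [ 0   0      1  0  |      -1 ]
  [ 0   0      0  1  |    -5/3 ]
Subtract 3 times ρ4 from ρ1.
  [ 1  -6      0  0  |       2 ]
  [ 0   1  -3/52  0  |  -23/52 ]
  [ 0   0      1  0  |      -1 ]
  [ 0   0      0  1  |    -5/3 ]
Add 3/52 times ρ3 to ρ2.
  [ 1  -6  0  0  |     2 ]
  [ 0   1  0  0  |  -1/2 ]
  [ 0   0  1  0  |    -1 ]
  [ 0   0  0  1  |  -5/3 ]
Add 6 times ρ2 to ρ1.
  [ 1  0  0  0  |    -1 ]
  [ 0  1  0  0  |  -1/2 ]
  [ 0  0  1  0  |    -1 ]
  [ 0  0  0  1  |  -5/3 ]
Reading off the last column: p = -1, q = -1/2, r = -1, s = -5/3.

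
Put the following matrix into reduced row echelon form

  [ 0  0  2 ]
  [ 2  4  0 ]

ρ1 <-> ρ2
  [ 2  4  0 ]
  [ 0  0  2 ]
ρ1 := 1/2·ρ1
  [ 1  2  0 ]
  [ 0  0  2 ]
ρ2 := 1/2·ρ2
  [ 1  2  0 ]
  [ 0  0  1 ]

[[1, 2, 0], [0, 0, 1]]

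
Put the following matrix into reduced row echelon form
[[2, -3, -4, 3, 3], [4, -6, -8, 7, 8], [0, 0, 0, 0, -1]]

[[1, -3/2, -2, 0, 0], [0, 0, 0, 1, 0], [0, 0, 0, 0, 1]]

r1 ← 1/2·r1
r2 ← r2 − 4·r1
r3 ← -1·r3
r2 ← r2 − 2·r3
r1 ← r1 − 3/2·r3
r1 ← r1 − 3/2·r2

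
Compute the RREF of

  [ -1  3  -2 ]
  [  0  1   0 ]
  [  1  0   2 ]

ρ1 -> -1·ρ1
  [ 1  -3  2 ]
  [ 0   1  0 ]
  [ 1   0  2 ]
ρ3 -> ρ3 − ρ1
  [ 1  -3  2 ]
  [ 0   1  0 ]
  [ 0   3  0 ]
ρ3 -> ρ3 − 3·ρ2
  [ 1  -3  2 ]
  [ 0   1  0 ]
  [ 0   0  0 ]
ρ1 -> ρ1 + 3·ρ2
  [ 1  0  2 ]
  [ 0  1  0 ]
  [ 0  0  0 ]

[[1, 0, 2], [0, 1, 0], [0, 0, 0]]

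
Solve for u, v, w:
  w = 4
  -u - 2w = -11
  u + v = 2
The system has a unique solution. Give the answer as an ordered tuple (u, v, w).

Form the augmented matrix and row-reduce:
  [  0  0   1  |    4 ]
  [ -1  0  -2  |  -11 ]
  [  1  1   0  |    2 ]
r1 ↔ r2
  [ -1  0  -2  |  -11 ]
  [  0  0   1  |    4 ]
  [  1  1   0  |    2 ]
r1 -> -1·r1
  [ 1  0  2  |  11 ]
  [ 0  0  1  |   4 ]
  [ 1  1  0  |   2 ]
r3 -> r3 − r1
  [ 1  0   2  |  11 ]
  [ 0  0   1  |   4 ]
  [ 0  1  -2  |  -9 ]
r2 ↔ r3
  [ 1  0   2  |  11 ]
  [ 0  1  -2  |  -9 ]
  [ 0  0   1  |   4 ]
r2 -> r2 + 2·r3
  [ 1  0  2  |  11 ]
  [ 0  1  0  |  -1 ]
  [ 0  0  1  |   4 ]
r1 -> r1 − 2·r3
  [ 1  0  0  |   3 ]
  [ 0  1  0  |  -1 ]
  [ 0  0  1  |   4 ]
Reading off the last column: u = 3, v = -1, w = 4.

(3, -1, 4)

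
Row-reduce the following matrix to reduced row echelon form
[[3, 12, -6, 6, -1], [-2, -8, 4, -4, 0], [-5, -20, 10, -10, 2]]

[[1, 4, -2, 2, 0], [0, 0, 0, 0, 1], [0, 0, 0, 0, 0]]

r1 -> 1/3·r1
r2 -> r2 + 2·r1
r3 -> r3 + 5·r1
r2 -> -3/2·r2
r3 -> r3 − 1/3·r2
r1 -> r1 + 1/3·r2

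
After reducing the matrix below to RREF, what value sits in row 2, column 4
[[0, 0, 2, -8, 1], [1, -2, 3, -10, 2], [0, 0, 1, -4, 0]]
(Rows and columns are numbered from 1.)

-4

Swap r1 and r2.
  [ 1  -2  3  -10  2 ]
  [ 0   0  2   -8  1 ]
  [ 0   0  1   -4  0 ]
Multiply r2 by 1/2.
  [ 1  -2  3  -10    2 ]
  [ 0   0  1   -4  1/2 ]
  [ 0   0  1   -4    0 ]
Subtract r2 from r3.
  [ 1  -2  3  -10     2 ]
  [ 0   0  1   -4   1/2 ]
  [ 0   0  0    0  -1/2 ]
Multiply r3 by -2.
  [ 1  -2  3  -10    2 ]
  [ 0   0  1   -4  1/2 ]
  [ 0   0  0    0    1 ]
Subtract 1/2 times r3 from r2.
  [ 1  -2  3  -10  2 ]
  [ 0   0  1   -4  0 ]
  [ 0   0  0    0  1 ]
Subtract 2 times r3 from r1.
  [ 1  -2  3  -10  0 ]
  [ 0   0  1   -4  0 ]
  [ 0   0  0    0  1 ]
Subtract 3 times r2 from r1.
  [ 1  -2  0   2  0 ]
  [ 0   0  1  -4  0 ]
  [ 0   0  0   0  1 ]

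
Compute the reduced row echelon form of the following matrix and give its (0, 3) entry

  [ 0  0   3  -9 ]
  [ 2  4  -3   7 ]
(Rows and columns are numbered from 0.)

-1

R1 <=> R2
  [ 2  4  -3   7 ]
  [ 0  0   3  -9 ]
R1 -> 1/2·R1
  [ 1  2  -3/2  7/2 ]
  [ 0  0     3   -9 ]
R2 -> 1/3·R2
  [ 1  2  -3/2  7/2 ]
  [ 0  0     1   -3 ]
R1 -> R1 + 3/2·R2
  [ 1  2  0  -1 ]
  [ 0  0  1  -3 ]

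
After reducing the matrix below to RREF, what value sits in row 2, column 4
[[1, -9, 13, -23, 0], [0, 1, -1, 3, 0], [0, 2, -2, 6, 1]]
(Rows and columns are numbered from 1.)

3

R3 ← R3 − 2·R2
  [ 1  -9  13  -23  0 ]
  [ 0   1  -1    3  0 ]
  [ 0   0   0    0  1 ]
R1 ← R1 + 9·R2
  [ 1  0   4  4  0 ]
  [ 0  1  -1  3  0 ]
  [ 0  0   0  0  1 ]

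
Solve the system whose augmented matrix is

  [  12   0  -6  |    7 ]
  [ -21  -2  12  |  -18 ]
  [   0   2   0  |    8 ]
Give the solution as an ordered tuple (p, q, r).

ρ1 → 1/12·ρ1
  [   1   0  -1/2  |  7/12 ]
  [ -21  -2    12  |   -18 ]
  [   0   2     0  |     8 ]
ρ2 → ρ2 + 21·ρ1
  [ 1   0  -1/2  |   7/12 ]
  [ 0  -2   3/2  |  -23/4 ]
  [ 0   2     0  |      8 ]
ρ2 → -1/2·ρ2
  [ 1  0  -1/2  |  7/12 ]
  [ 0  1  -3/4  |  23/8 ]
  [ 0  2     0  |     8 ]
ρ3 → ρ3 − 2·ρ2
  [ 1  0  -1/2  |  7/12 ]
  [ 0  1  -3/4  |  23/8 ]
  [ 0  0   3/2  |   9/4 ]
ρ3 → 2/3·ρ3
  [ 1  0  -1/2  |  7/12 ]
  [ 0  1  -3/4  |  23/8 ]
  [ 0  0     1  |   3/2 ]
ρ2 → ρ2 + 3/4·ρ3
  [ 1  0  -1/2  |  7/12 ]
  [ 0  1     0  |     4 ]
  [ 0  0     1  |   3/2 ]
ρ1 → ρ1 + 1/2·ρ3
  [ 1  0  0  |  4/3 ]
  [ 0  1  0  |    4 ]
  [ 0  0  1  |  3/2 ]
Reading off the last column: p = 4/3, q = 4, r = 3/2.

(4/3, 4, 3/2)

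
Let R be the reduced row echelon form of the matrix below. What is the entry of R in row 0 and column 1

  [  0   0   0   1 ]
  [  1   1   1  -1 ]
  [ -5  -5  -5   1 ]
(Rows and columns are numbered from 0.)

1

R1 ↔ R2
  [  1   1   1  -1 ]
  [  0   0   0   1 ]
  [ -5  -5  -5   1 ]
R3 := R3 + 5·R1
  [ 1  1  1  -1 ]
  [ 0  0  0   1 ]
  [ 0  0  0  -4 ]
R3 := R3 + 4·R2
  [ 1  1  1  -1 ]
  [ 0  0  0   1 ]
  [ 0  0  0   0 ]
R1 := R1 + R2
  [ 1  1  1  0 ]
  [ 0  0  0  1 ]
  [ 0  0  0  0 ]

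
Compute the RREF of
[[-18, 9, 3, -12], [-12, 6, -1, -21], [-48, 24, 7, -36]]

[[1, -1/2, 0, 0], [0, 0, 1, 0], [0, 0, 0, 1]]

Multiply R1 by -1/18.
Add 12 times R1 to R2.
Add 48 times R1 to R3.
Multiply R2 by -1/3.
Add R2 to R3.
Multiply R3 by 3.
Subtract 13/3 times R3 from R2.
Subtract 2/3 times R3 from R1.
Add 1/6 times R2 to R1.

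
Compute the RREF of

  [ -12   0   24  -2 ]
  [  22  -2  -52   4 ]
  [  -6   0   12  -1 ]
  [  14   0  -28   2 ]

[[1, 0, -2, 0], [0, 1, 4, 0], [0, 0, 0, 1], [0, 0, 0, 0]]

R1 ← -1/12·R1
R2 ← R2 − 22·R1
R3 ← R3 + 6·R1
R4 ← R4 − 14·R1
R2 ← -1/2·R2
R3 <=> R4
R3 ← -3·R3
R2 ← R2 + 1/6·R3
R1 ← R1 − 1/6·R3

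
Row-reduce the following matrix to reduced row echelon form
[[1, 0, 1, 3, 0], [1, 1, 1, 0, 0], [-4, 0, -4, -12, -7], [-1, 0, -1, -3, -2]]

[[1, 0, 1, 3, 0], [0, 1, 0, -3, 0], [0, 0, 0, 0, 1], [0, 0, 0, 0, 0]]

ρ2 ← ρ2 − ρ1
ρ3 ← ρ3 + 4·ρ1
ρ4 ← ρ4 + ρ1
ρ3 ← -1/7·ρ3
ρ4 ← ρ4 + 2·ρ3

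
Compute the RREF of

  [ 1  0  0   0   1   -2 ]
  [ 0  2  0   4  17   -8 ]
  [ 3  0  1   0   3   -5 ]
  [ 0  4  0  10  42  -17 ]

Subtract 3 times r1 from r3.
  [ 1  0  0   0   1   -2 ]
  [ 0  2  0   4  17   -8 ]
  [ 0  0  1   0   0    1 ]
  [ 0  4  0  10  42  -17 ]
Multiply r2 by 1/2.
  [ 1  0  0   0     1   -2 ]
  [ 0  1  0   2  17/2   -4 ]
  [ 0  0  1   0     0    1 ]
  [ 0  4  0  10    42  -17 ]
Subtract 4 times r2 from r4.
  [ 1  0  0  0     1  -2 ]
  [ 0  1  0  2  17/2  -4 ]
  [ 0  0  1  0     0   1 ]
  [ 0  0  0  2     8  -1 ]
Multiply r4 by 1/2.
  [ 1  0  0  0     1    -2 ]
  [ 0  1  0  2  17/2    -4 ]
  [ 0  0  1  0     0     1 ]
  [ 0  0  0  1     4  -1/2 ]
Subtract 2 times r4 from r2.
  [ 1  0  0  0    1    -2 ]
  [ 0  1  0  0  1/2    -3 ]
  [ 0  0  1  0    0     1 ]
  [ 0  0  0  1    4  -1/2 ]

[[1, 0, 0, 0, 1, -2], [0, 1, 0, 0, 1/2, -3], [0, 0, 1, 0, 0, 1], [0, 0, 0, 1, 4, -1/2]]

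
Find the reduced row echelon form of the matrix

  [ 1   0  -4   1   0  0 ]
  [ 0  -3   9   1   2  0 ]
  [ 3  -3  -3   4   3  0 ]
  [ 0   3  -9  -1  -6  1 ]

r3 -> r3 − 3·r1
  [ 1   0  -4   1   0  0 ]
  [ 0  -3   9   1   2  0 ]
  [ 0  -3   9   1   3  0 ]
  [ 0   3  -9  -1  -6  1 ]
r2 -> -1/3·r2
  [ 1   0  -4     1     0  0 ]
  [ 0   1  -3  -1/3  -2/3  0 ]
  [ 0  -3   9     1     3  0 ]
  [ 0   3  -9    -1    -6  1 ]
r3 -> r3 + 3·r2
  [ 1  0  -4     1     0  0 ]
  [ 0  1  -3  -1/3  -2/3  0 ]
  [ 0  0   0     0     1  0 ]
  [ 0  3  -9    -1    -6  1 ]
r4 -> r4 − 3·r2
  [ 1  0  -4     1     0  0 ]
  [ 0  1  -3  -1/3  -2/3  0 ]
  [ 0  0   0     0     1  0 ]
  [ 0  0   0     0    -4  1 ]
r4 -> r4 + 4·r3
  [ 1  0  -4     1     0  0 ]
  [ 0  1  -3  -1/3  -2/3  0 ]
  [ 0  0   0     0     1  0 ]
  [ 0  0   0     0     0  1 ]
r2 -> r2 + 2/3·r3
  [ 1  0  -4     1  0  0 ]
  [ 0  1  -3  -1/3  0  0 ]
  [ 0  0   0     0  1  0 ]
  [ 0  0   0     0  0  1 ]

[[1, 0, -4, 1, 0, 0], [0, 1, -3, -1/3, 0, 0], [0, 0, 0, 0, 1, 0], [0, 0, 0, 0, 0, 1]]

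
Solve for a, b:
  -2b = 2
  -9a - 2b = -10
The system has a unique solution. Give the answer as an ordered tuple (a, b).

(4/3, -1)

Form the augmented matrix and row-reduce:
  [  0  -2  |    2 ]
  [ -9  -2  |  -10 ]
ρ1 <-> ρ2
ρ1 ← -1/9·ρ1
ρ2 ← -1/2·ρ2
ρ1 ← ρ1 − 2/9·ρ2
Reading off the last column: a = 4/3, b = -1.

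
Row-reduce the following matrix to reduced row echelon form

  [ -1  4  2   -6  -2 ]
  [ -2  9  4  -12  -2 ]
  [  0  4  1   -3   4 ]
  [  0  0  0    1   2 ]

[[1, 0, 0, 0, 2], [0, 1, 0, 0, 2], [0, 0, 1, 0, 2], [0, 0, 0, 1, 2]]

R1 := -1·R1
R2 := R2 + 2·R1
R3 := R3 − 4·R2
R3 := R3 + 3·R4
R1 := R1 − 6·R4
R1 := R1 + 2·R3
R1 := R1 + 4·R2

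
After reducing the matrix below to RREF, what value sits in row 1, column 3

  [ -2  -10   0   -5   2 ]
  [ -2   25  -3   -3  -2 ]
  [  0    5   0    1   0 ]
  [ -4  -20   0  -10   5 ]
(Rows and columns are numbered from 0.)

R1 ← -1/2·R1
R2 ← R2 + 2·R1
R4 ← R4 + 4·R1
R2 ← 1/35·R2
R3 ← R3 − 5·R2
R3 ← 7/3·R3
R3 ← R3 − 4/3·R4
R2 ← R2 + 4/35·R4
R1 ← R1 + R4
R2 ← R2 + 3/35·R3
R1 ← R1 − 5·R2

1/5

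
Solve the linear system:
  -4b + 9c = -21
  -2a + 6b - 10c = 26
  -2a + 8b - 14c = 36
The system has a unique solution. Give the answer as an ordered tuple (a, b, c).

(1, 3, -1)

Form the augmented matrix and row-reduce:
  [  0  -4    9  |  -21 ]
  [ -2   6  -10  |   26 ]
  [ -2   8  -14  |   36 ]
r1 <=> r2
  [ -2   6  -10  |   26 ]
  [  0  -4    9  |  -21 ]
  [ -2   8  -14  |   36 ]
r1 → -1/2·r1
  [  1  -3    5  |  -13 ]
  [  0  -4    9  |  -21 ]
  [ -2   8  -14  |   36 ]
r3 → r3 + 2·r1
  [ 1  -3   5  |  -13 ]
  [ 0  -4   9  |  -21 ]
  [ 0   2  -4  |   10 ]
r2 → -1/4·r2
  [ 1  -3     5  |   -13 ]
  [ 0   1  -9/4  |  21/4 ]
  [ 0   2    -4  |    10 ]
r3 → r3 − 2·r2
  [ 1  -3     5  |   -13 ]
  [ 0   1  -9/4  |  21/4 ]
  [ 0   0   1/2  |  -1/2 ]
r3 → 2·r3
  [ 1  -3     5  |   -13 ]
  [ 0   1  -9/4  |  21/4 ]
  [ 0   0     1  |    -1 ]
r2 → r2 + 9/4·r3
  [ 1  -3  5  |  -13 ]
  [ 0   1  0  |    3 ]
  [ 0   0  1  |   -1 ]
r1 → r1 − 5·r3
  [ 1  -3  0  |  -8 ]
  [ 0   1  0  |   3 ]
  [ 0   0  1  |  -1 ]
r1 → r1 + 3·r2
  [ 1  0  0  |   1 ]
  [ 0  1  0  |   3 ]
  [ 0  0  1  |  -1 ]
Reading off the last column: a = 1, b = 3, c = -1.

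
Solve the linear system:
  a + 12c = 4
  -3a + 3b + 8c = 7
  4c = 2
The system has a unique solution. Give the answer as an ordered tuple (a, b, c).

(-2, -1, 1/2)

Form the augmented matrix and row-reduce:
  [  1  0  12  |  4 ]
  [ -3  3   8  |  7 ]
  [  0  0   4  |  2 ]
Add 3 times R1 to R2.
Multiply R2 by 1/3.
Multiply R3 by 1/4.
Subtract 44/3 times R3 from R2.
Subtract 12 times R3 from R1.
Reading off the last column: a = -2, b = -1, c = 1/2.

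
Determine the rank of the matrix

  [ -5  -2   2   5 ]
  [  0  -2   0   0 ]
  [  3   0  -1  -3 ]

rank = 3

r1 ← -1/5·r1
  [ 1  2/5  -2/5  -1 ]
  [ 0   -2     0   0 ]
  [ 3    0    -1  -3 ]
r3 ← r3 − 3·r1
  [ 1   2/5  -2/5  -1 ]
  [ 0    -2     0   0 ]
  [ 0  -6/5   1/5   0 ]
r2 ← -1/2·r2
  [ 1   2/5  -2/5  -1 ]
  [ 0     1     0   0 ]
  [ 0  -6/5   1/5   0 ]
r3 ← r3 + 6/5·r2
  [ 1  2/5  -2/5  -1 ]
  [ 0    1     0   0 ]
  [ 0    0   1/5   0 ]
r3 ← 5·r3
  [ 1  2/5  -2/5  -1 ]
  [ 0    1     0   0 ]
  [ 0    0     1   0 ]
r1 ← r1 + 2/5·r3
  [ 1  2/5  0  -1 ]
  [ 0    1  0   0 ]
  [ 0    0  1   0 ]
r1 ← r1 − 2/5·r2
  [ 1  0  0  -1 ]
  [ 0  1  0   0 ]
  [ 0  0  1   0 ]
The reduced form has 3 nonzero rows.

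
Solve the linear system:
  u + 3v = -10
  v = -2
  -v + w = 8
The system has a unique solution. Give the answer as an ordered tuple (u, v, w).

Form the augmented matrix and row-reduce:
  [ 1   3  0  |  -10 ]
  [ 0   1  0  |   -2 ]
  [ 0  -1  1  |    8 ]
R3 -> R3 + R2
  [ 1  3  0  |  -10 ]
  [ 0  1  0  |   -2 ]
  [ 0  0  1  |    6 ]
R1 -> R1 − 3·R2
  [ 1  0  0  |  -4 ]
  [ 0  1  0  |  -2 ]
  [ 0  0  1  |   6 ]
Reading off the last column: u = -4, v = -2, w = 6.

(-4, -2, 6)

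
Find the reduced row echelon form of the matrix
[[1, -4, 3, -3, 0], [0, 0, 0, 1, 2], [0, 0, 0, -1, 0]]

R3 -> R3 + R2
  [ 1  -4  3  -3  0 ]
  [ 0   0  0   1  2 ]
  [ 0   0  0   0  2 ]
R3 -> 1/2·R3
  [ 1  -4  3  -3  0 ]
  [ 0   0  0   1  2 ]
  [ 0   0  0   0  1 ]
R2 -> R2 − 2·R3
  [ 1  -4  3  -3  0 ]
  [ 0   0  0   1  0 ]
  [ 0   0  0   0  1 ]
R1 -> R1 + 3·R2
  [ 1  -4  3  0  0 ]
  [ 0   0  0  1  0 ]
  [ 0   0  0  0  1 ]

[[1, -4, 3, 0, 0], [0, 0, 0, 1, 0], [0, 0, 0, 0, 1]]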